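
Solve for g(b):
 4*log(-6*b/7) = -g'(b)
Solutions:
 g(b) = C1 - 4*b*log(-b) + 4*b*(-log(6) + 1 + log(7))


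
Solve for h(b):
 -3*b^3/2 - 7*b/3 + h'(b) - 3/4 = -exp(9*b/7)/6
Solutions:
 h(b) = C1 + 3*b^4/8 + 7*b^2/6 + 3*b/4 - 7*exp(9*b/7)/54


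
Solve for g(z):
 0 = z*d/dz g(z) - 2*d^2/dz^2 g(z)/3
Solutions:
 g(z) = C1 + C2*erfi(sqrt(3)*z/2)


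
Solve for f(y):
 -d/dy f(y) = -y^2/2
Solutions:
 f(y) = C1 + y^3/6


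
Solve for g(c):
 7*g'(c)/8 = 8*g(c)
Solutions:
 g(c) = C1*exp(64*c/7)


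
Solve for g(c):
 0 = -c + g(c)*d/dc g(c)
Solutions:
 g(c) = -sqrt(C1 + c^2)
 g(c) = sqrt(C1 + c^2)


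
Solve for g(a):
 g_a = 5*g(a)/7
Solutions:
 g(a) = C1*exp(5*a/7)


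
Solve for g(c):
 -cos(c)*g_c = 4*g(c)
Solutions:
 g(c) = C1*(sin(c)^2 - 2*sin(c) + 1)/(sin(c)^2 + 2*sin(c) + 1)


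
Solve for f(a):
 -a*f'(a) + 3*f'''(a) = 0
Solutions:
 f(a) = C1 + Integral(C2*airyai(3^(2/3)*a/3) + C3*airybi(3^(2/3)*a/3), a)


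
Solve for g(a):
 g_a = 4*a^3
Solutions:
 g(a) = C1 + a^4


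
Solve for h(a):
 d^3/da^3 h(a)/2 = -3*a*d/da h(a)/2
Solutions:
 h(a) = C1 + Integral(C2*airyai(-3^(1/3)*a) + C3*airybi(-3^(1/3)*a), a)


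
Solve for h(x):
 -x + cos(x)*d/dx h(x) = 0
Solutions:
 h(x) = C1 + Integral(x/cos(x), x)


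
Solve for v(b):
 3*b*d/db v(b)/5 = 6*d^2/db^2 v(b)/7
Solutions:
 v(b) = C1 + C2*erfi(sqrt(35)*b/10)


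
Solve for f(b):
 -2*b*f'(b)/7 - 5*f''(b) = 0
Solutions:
 f(b) = C1 + C2*erf(sqrt(35)*b/35)


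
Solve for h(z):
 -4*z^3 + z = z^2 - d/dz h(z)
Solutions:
 h(z) = C1 + z^4 + z^3/3 - z^2/2


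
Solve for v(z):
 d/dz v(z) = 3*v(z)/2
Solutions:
 v(z) = C1*exp(3*z/2)


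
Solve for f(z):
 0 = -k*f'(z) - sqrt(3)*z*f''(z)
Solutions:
 f(z) = C1 + z^(-sqrt(3)*re(k)/3 + 1)*(C2*sin(sqrt(3)*log(z)*Abs(im(k))/3) + C3*cos(sqrt(3)*log(z)*im(k)/3))


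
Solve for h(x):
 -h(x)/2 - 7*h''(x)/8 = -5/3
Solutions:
 h(x) = C1*sin(2*sqrt(7)*x/7) + C2*cos(2*sqrt(7)*x/7) + 10/3


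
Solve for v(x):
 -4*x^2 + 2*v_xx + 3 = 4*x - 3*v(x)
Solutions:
 v(x) = C1*sin(sqrt(6)*x/2) + C2*cos(sqrt(6)*x/2) + 4*x^2/3 + 4*x/3 - 25/9


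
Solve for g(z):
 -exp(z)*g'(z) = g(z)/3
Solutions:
 g(z) = C1*exp(exp(-z)/3)


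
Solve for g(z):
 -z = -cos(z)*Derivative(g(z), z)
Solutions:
 g(z) = C1 + Integral(z/cos(z), z)


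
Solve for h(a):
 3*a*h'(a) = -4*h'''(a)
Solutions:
 h(a) = C1 + Integral(C2*airyai(-6^(1/3)*a/2) + C3*airybi(-6^(1/3)*a/2), a)


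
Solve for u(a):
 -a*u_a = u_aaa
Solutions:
 u(a) = C1 + Integral(C2*airyai(-a) + C3*airybi(-a), a)


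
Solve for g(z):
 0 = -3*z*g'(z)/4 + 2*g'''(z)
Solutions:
 g(z) = C1 + Integral(C2*airyai(3^(1/3)*z/2) + C3*airybi(3^(1/3)*z/2), z)


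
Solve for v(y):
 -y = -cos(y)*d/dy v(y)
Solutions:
 v(y) = C1 + Integral(y/cos(y), y)


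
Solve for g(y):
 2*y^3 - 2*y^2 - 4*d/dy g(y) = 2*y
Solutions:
 g(y) = C1 + y^4/8 - y^3/6 - y^2/4


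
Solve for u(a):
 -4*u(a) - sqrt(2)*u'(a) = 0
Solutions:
 u(a) = C1*exp(-2*sqrt(2)*a)


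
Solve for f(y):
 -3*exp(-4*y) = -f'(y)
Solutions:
 f(y) = C1 - 3*exp(-4*y)/4


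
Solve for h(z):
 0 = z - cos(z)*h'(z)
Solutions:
 h(z) = C1 + Integral(z/cos(z), z)


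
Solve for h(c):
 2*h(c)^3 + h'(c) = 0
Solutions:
 h(c) = -sqrt(2)*sqrt(-1/(C1 - 2*c))/2
 h(c) = sqrt(2)*sqrt(-1/(C1 - 2*c))/2


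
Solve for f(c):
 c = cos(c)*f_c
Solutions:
 f(c) = C1 + Integral(c/cos(c), c)


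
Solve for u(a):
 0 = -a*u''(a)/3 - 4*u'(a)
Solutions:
 u(a) = C1 + C2/a^11


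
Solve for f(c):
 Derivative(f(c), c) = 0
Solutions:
 f(c) = C1


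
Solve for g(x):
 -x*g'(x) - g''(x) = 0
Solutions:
 g(x) = C1 + C2*erf(sqrt(2)*x/2)


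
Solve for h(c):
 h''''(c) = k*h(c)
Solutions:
 h(c) = C1*exp(-c*k^(1/4)) + C2*exp(c*k^(1/4)) + C3*exp(-I*c*k^(1/4)) + C4*exp(I*c*k^(1/4))


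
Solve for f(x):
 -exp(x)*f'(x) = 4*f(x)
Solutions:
 f(x) = C1*exp(4*exp(-x))


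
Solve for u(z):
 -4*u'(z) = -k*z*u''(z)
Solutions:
 u(z) = C1 + z^(((re(k) + 4)*re(k) + im(k)^2)/(re(k)^2 + im(k)^2))*(C2*sin(4*log(z)*Abs(im(k))/(re(k)^2 + im(k)^2)) + C3*cos(4*log(z)*im(k)/(re(k)^2 + im(k)^2)))


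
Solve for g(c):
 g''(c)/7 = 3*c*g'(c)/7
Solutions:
 g(c) = C1 + C2*erfi(sqrt(6)*c/2)


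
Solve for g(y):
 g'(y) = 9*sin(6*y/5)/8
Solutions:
 g(y) = C1 - 15*cos(6*y/5)/16


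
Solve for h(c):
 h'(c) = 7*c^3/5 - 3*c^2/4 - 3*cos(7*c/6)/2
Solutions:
 h(c) = C1 + 7*c^4/20 - c^3/4 - 9*sin(7*c/6)/7


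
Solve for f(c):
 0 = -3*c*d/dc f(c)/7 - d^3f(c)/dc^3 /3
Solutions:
 f(c) = C1 + Integral(C2*airyai(-21^(2/3)*c/7) + C3*airybi(-21^(2/3)*c/7), c)


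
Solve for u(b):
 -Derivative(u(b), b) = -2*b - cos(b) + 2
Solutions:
 u(b) = C1 + b^2 - 2*b + sin(b)


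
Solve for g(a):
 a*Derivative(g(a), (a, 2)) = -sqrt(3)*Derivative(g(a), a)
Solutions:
 g(a) = C1 + C2*a^(1 - sqrt(3))


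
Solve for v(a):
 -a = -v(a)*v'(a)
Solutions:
 v(a) = -sqrt(C1 + a^2)
 v(a) = sqrt(C1 + a^2)


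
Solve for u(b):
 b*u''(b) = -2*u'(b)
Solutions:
 u(b) = C1 + C2/b


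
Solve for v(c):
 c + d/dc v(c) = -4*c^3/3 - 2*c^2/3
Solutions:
 v(c) = C1 - c^4/3 - 2*c^3/9 - c^2/2


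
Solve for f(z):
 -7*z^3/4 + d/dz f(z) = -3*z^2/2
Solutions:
 f(z) = C1 + 7*z^4/16 - z^3/2


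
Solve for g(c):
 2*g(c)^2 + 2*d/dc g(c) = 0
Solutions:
 g(c) = 1/(C1 + c)


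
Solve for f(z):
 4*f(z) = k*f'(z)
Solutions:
 f(z) = C1*exp(4*z/k)


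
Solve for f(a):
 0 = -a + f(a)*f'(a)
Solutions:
 f(a) = -sqrt(C1 + a^2)
 f(a) = sqrt(C1 + a^2)


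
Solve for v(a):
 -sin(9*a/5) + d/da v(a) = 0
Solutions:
 v(a) = C1 - 5*cos(9*a/5)/9


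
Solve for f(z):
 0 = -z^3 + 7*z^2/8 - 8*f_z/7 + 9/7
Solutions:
 f(z) = C1 - 7*z^4/32 + 49*z^3/192 + 9*z/8


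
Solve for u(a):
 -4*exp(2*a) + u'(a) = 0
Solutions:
 u(a) = C1 + 2*exp(2*a)


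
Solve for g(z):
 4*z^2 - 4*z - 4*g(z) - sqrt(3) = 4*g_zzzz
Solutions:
 g(z) = z^2 - z + (C1*sin(sqrt(2)*z/2) + C2*cos(sqrt(2)*z/2))*exp(-sqrt(2)*z/2) + (C3*sin(sqrt(2)*z/2) + C4*cos(sqrt(2)*z/2))*exp(sqrt(2)*z/2) - sqrt(3)/4


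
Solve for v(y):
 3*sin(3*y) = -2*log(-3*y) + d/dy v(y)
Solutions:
 v(y) = C1 + 2*y*log(-y) - 2*y + 2*y*log(3) - cos(3*y)


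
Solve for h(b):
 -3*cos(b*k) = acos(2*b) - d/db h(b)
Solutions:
 h(b) = C1 + b*acos(2*b) - sqrt(1 - 4*b^2)/2 + 3*Piecewise((sin(b*k)/k, Ne(k, 0)), (b, True))


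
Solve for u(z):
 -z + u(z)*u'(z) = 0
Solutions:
 u(z) = -sqrt(C1 + z^2)
 u(z) = sqrt(C1 + z^2)


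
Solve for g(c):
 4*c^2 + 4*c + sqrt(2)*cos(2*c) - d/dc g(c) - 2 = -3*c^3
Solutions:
 g(c) = C1 + 3*c^4/4 + 4*c^3/3 + 2*c^2 - 2*c + sqrt(2)*sin(2*c)/2


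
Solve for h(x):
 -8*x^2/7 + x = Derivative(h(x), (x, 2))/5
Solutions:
 h(x) = C1 + C2*x - 10*x^4/21 + 5*x^3/6


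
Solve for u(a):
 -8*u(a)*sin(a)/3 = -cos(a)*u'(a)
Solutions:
 u(a) = C1/cos(a)^(8/3)


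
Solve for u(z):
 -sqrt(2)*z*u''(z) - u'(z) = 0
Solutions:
 u(z) = C1 + C2*z^(1 - sqrt(2)/2)


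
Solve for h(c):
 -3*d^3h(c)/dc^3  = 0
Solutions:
 h(c) = C1 + C2*c + C3*c^2


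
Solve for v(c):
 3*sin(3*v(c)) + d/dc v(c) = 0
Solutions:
 v(c) = -acos((-C1 - exp(18*c))/(C1 - exp(18*c)))/3 + 2*pi/3
 v(c) = acos((-C1 - exp(18*c))/(C1 - exp(18*c)))/3


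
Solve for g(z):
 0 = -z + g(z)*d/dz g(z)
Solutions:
 g(z) = -sqrt(C1 + z^2)
 g(z) = sqrt(C1 + z^2)


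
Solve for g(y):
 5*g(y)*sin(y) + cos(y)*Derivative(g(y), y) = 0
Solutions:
 g(y) = C1*cos(y)^5


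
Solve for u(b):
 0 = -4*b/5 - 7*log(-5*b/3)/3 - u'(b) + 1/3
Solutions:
 u(b) = C1 - 2*b^2/5 - 7*b*log(-b)/3 + b*(-7*log(5) + 7*log(3) + 8)/3


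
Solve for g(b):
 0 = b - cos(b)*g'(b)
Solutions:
 g(b) = C1 + Integral(b/cos(b), b)


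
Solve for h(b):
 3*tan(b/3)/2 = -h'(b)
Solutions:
 h(b) = C1 + 9*log(cos(b/3))/2


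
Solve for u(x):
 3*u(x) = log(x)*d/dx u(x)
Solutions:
 u(x) = C1*exp(3*li(x))


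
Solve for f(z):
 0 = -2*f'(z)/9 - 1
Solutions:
 f(z) = C1 - 9*z/2


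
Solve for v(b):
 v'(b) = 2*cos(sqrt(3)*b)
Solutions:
 v(b) = C1 + 2*sqrt(3)*sin(sqrt(3)*b)/3


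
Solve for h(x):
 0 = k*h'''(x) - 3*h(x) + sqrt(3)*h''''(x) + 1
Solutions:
 h(x) = C1*exp(x*(-sqrt(3)*k - sqrt(3)*sqrt(k^2 + 2*6^(2/3)*(-sqrt(3)*k^2 + sqrt(3*k^4 + 256*sqrt(3)))^(1/3) - 16*2^(1/3)*3^(5/6)/(-sqrt(3)*k^2 + sqrt(3*k^4 + 256*sqrt(3)))^(1/3)) + sqrt(6)*sqrt(k^3/sqrt(k^2 + 2*6^(2/3)*(-sqrt(3)*k^2 + sqrt(3*k^4 + 256*sqrt(3)))^(1/3) - 16*2^(1/3)*3^(5/6)/(-sqrt(3)*k^2 + sqrt(3*k^4 + 256*sqrt(3)))^(1/3)) + k^2 - 6^(2/3)*(-sqrt(3)*k^2 + sqrt(3*k^4 + 256*sqrt(3)))^(1/3) + 8*2^(1/3)*3^(5/6)/(-sqrt(3)*k^2 + sqrt(3*k^4 + 256*sqrt(3)))^(1/3)))/12) + C2*exp(x*(-sqrt(3)*k + sqrt(3)*sqrt(k^2 + 2*6^(2/3)*(-sqrt(3)*k^2 + sqrt(3*k^4 + 256*sqrt(3)))^(1/3) - 16*2^(1/3)*3^(5/6)/(-sqrt(3)*k^2 + sqrt(3*k^4 + 256*sqrt(3)))^(1/3)) - sqrt(6)*sqrt(-k^3/sqrt(k^2 + 2*6^(2/3)*(-sqrt(3)*k^2 + sqrt(3*k^4 + 256*sqrt(3)))^(1/3) - 16*2^(1/3)*3^(5/6)/(-sqrt(3)*k^2 + sqrt(3*k^4 + 256*sqrt(3)))^(1/3)) + k^2 - 6^(2/3)*(-sqrt(3)*k^2 + sqrt(3*k^4 + 256*sqrt(3)))^(1/3) + 8*2^(1/3)*3^(5/6)/(-sqrt(3)*k^2 + sqrt(3*k^4 + 256*sqrt(3)))^(1/3)))/12) + C3*exp(x*(-sqrt(3)*k + sqrt(3)*sqrt(k^2 + 2*6^(2/3)*(-sqrt(3)*k^2 + sqrt(3*k^4 + 256*sqrt(3)))^(1/3) - 16*2^(1/3)*3^(5/6)/(-sqrt(3)*k^2 + sqrt(3*k^4 + 256*sqrt(3)))^(1/3)) + sqrt(6)*sqrt(-k^3/sqrt(k^2 + 2*6^(2/3)*(-sqrt(3)*k^2 + sqrt(3*k^4 + 256*sqrt(3)))^(1/3) - 16*2^(1/3)*3^(5/6)/(-sqrt(3)*k^2 + sqrt(3*k^4 + 256*sqrt(3)))^(1/3)) + k^2 - 6^(2/3)*(-sqrt(3)*k^2 + sqrt(3*k^4 + 256*sqrt(3)))^(1/3) + 8*2^(1/3)*3^(5/6)/(-sqrt(3)*k^2 + sqrt(3*k^4 + 256*sqrt(3)))^(1/3)))/12) + C4*exp(-x*(sqrt(3)*k + sqrt(3)*sqrt(k^2 + 2*6^(2/3)*(-sqrt(3)*k^2 + sqrt(3*k^4 + 256*sqrt(3)))^(1/3) - 16*2^(1/3)*3^(5/6)/(-sqrt(3)*k^2 + sqrt(3*k^4 + 256*sqrt(3)))^(1/3)) + sqrt(6)*sqrt(k^3/sqrt(k^2 + 2*6^(2/3)*(-sqrt(3)*k^2 + sqrt(3*k^4 + 256*sqrt(3)))^(1/3) - 16*2^(1/3)*3^(5/6)/(-sqrt(3)*k^2 + sqrt(3*k^4 + 256*sqrt(3)))^(1/3)) + k^2 - 6^(2/3)*(-sqrt(3)*k^2 + sqrt(3*k^4 + 256*sqrt(3)))^(1/3) + 8*2^(1/3)*3^(5/6)/(-sqrt(3)*k^2 + sqrt(3*k^4 + 256*sqrt(3)))^(1/3)))/12) + 1/3


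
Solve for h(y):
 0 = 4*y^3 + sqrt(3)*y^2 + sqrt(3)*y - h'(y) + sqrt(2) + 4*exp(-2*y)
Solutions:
 h(y) = C1 + y^4 + sqrt(3)*y^3/3 + sqrt(3)*y^2/2 + sqrt(2)*y - 2*exp(-2*y)


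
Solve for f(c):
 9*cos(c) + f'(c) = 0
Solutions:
 f(c) = C1 - 9*sin(c)


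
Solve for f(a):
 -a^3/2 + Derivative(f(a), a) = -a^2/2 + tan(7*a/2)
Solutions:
 f(a) = C1 + a^4/8 - a^3/6 - 2*log(cos(7*a/2))/7


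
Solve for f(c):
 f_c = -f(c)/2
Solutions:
 f(c) = C1*exp(-c/2)


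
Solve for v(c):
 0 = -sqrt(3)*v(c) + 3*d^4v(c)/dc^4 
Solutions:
 v(c) = C1*exp(-3^(7/8)*c/3) + C2*exp(3^(7/8)*c/3) + C3*sin(3^(7/8)*c/3) + C4*cos(3^(7/8)*c/3)


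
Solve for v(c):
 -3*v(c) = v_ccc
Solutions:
 v(c) = C3*exp(-3^(1/3)*c) + (C1*sin(3^(5/6)*c/2) + C2*cos(3^(5/6)*c/2))*exp(3^(1/3)*c/2)


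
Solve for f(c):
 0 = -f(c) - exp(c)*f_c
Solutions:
 f(c) = C1*exp(exp(-c))


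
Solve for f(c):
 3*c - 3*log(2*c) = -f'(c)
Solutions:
 f(c) = C1 - 3*c^2/2 + 3*c*log(c) - 3*c + c*log(8)


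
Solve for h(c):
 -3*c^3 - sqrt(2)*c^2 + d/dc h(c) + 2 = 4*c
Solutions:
 h(c) = C1 + 3*c^4/4 + sqrt(2)*c^3/3 + 2*c^2 - 2*c


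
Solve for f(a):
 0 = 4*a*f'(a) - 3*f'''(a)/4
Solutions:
 f(a) = C1 + Integral(C2*airyai(2*2^(1/3)*3^(2/3)*a/3) + C3*airybi(2*2^(1/3)*3^(2/3)*a/3), a)


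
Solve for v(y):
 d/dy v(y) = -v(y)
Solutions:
 v(y) = C1*exp(-y)


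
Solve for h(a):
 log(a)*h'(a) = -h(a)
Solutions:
 h(a) = C1*exp(-li(a))


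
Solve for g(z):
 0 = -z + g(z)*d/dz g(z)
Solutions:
 g(z) = -sqrt(C1 + z^2)
 g(z) = sqrt(C1 + z^2)


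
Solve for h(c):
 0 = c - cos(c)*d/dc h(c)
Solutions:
 h(c) = C1 + Integral(c/cos(c), c)


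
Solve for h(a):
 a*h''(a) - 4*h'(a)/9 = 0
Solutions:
 h(a) = C1 + C2*a^(13/9)


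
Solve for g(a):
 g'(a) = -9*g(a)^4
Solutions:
 g(a) = (-3^(2/3) - 3*3^(1/6)*I)*(1/(C1 + 9*a))^(1/3)/6
 g(a) = (-3^(2/3) + 3*3^(1/6)*I)*(1/(C1 + 9*a))^(1/3)/6
 g(a) = (1/(C1 + 27*a))^(1/3)


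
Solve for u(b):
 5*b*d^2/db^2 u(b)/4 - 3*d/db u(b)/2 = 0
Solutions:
 u(b) = C1 + C2*b^(11/5)


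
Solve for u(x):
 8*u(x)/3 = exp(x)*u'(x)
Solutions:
 u(x) = C1*exp(-8*exp(-x)/3)


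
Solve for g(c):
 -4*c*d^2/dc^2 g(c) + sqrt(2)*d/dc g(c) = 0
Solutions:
 g(c) = C1 + C2*c^(sqrt(2)/4 + 1)


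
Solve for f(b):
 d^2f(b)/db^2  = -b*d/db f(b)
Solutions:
 f(b) = C1 + C2*erf(sqrt(2)*b/2)


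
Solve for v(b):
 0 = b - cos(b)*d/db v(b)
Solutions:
 v(b) = C1 + Integral(b/cos(b), b)


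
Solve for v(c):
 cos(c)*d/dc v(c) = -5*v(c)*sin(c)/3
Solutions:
 v(c) = C1*cos(c)^(5/3)


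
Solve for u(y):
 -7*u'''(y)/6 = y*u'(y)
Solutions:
 u(y) = C1 + Integral(C2*airyai(-6^(1/3)*7^(2/3)*y/7) + C3*airybi(-6^(1/3)*7^(2/3)*y/7), y)


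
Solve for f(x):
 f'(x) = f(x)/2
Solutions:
 f(x) = C1*exp(x/2)


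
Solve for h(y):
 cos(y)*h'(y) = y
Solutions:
 h(y) = C1 + Integral(y/cos(y), y)


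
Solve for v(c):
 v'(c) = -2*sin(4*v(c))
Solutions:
 v(c) = -acos((-C1 - exp(16*c))/(C1 - exp(16*c)))/4 + pi/2
 v(c) = acos((-C1 - exp(16*c))/(C1 - exp(16*c)))/4


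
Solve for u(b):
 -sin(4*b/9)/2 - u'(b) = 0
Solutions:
 u(b) = C1 + 9*cos(4*b/9)/8


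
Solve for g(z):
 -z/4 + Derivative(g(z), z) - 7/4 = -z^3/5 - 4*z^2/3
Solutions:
 g(z) = C1 - z^4/20 - 4*z^3/9 + z^2/8 + 7*z/4


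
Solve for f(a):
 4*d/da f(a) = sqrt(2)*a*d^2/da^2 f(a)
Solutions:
 f(a) = C1 + C2*a^(1 + 2*sqrt(2))


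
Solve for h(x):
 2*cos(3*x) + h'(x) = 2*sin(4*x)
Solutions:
 h(x) = C1 - 2*sin(3*x)/3 - cos(4*x)/2


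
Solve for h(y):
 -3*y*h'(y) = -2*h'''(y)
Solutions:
 h(y) = C1 + Integral(C2*airyai(2^(2/3)*3^(1/3)*y/2) + C3*airybi(2^(2/3)*3^(1/3)*y/2), y)


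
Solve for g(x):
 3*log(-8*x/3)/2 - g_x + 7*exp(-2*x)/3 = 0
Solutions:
 g(x) = C1 + 3*x*log(-x)/2 + 3*x*(-log(3) - 1 + 3*log(2))/2 - 7*exp(-2*x)/6


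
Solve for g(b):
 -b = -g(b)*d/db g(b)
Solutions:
 g(b) = -sqrt(C1 + b^2)
 g(b) = sqrt(C1 + b^2)


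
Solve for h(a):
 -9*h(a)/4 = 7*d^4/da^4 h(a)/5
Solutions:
 h(a) = (C1*sin(sqrt(3)*5^(1/4)*7^(3/4)*a/14) + C2*cos(sqrt(3)*5^(1/4)*7^(3/4)*a/14))*exp(-sqrt(3)*5^(1/4)*7^(3/4)*a/14) + (C3*sin(sqrt(3)*5^(1/4)*7^(3/4)*a/14) + C4*cos(sqrt(3)*5^(1/4)*7^(3/4)*a/14))*exp(sqrt(3)*5^(1/4)*7^(3/4)*a/14)


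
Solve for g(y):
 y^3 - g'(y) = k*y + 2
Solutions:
 g(y) = C1 - k*y^2/2 + y^4/4 - 2*y


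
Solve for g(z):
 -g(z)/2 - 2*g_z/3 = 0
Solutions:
 g(z) = C1*exp(-3*z/4)


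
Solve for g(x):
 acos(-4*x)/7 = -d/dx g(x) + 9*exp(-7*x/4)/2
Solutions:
 g(x) = C1 - x*acos(-4*x)/7 - sqrt(1 - 16*x^2)/28 - 18*exp(-7*x/4)/7


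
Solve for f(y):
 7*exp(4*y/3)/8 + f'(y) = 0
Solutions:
 f(y) = C1 - 21*exp(4*y/3)/32


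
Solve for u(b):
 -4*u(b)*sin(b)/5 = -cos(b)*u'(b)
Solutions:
 u(b) = C1/cos(b)^(4/5)


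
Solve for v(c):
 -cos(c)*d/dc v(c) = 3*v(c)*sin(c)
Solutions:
 v(c) = C1*cos(c)^3


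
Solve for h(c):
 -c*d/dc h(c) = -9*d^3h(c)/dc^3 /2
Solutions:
 h(c) = C1 + Integral(C2*airyai(6^(1/3)*c/3) + C3*airybi(6^(1/3)*c/3), c)


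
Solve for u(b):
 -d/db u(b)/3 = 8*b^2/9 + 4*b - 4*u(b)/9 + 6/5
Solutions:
 u(b) = C1*exp(4*b/3) + 2*b^2 + 12*b + 117/10


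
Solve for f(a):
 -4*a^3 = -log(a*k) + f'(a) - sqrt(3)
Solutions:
 f(a) = C1 - a^4 + a*log(a*k) + a*(-1 + sqrt(3))


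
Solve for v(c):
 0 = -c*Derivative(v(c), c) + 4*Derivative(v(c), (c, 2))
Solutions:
 v(c) = C1 + C2*erfi(sqrt(2)*c/4)


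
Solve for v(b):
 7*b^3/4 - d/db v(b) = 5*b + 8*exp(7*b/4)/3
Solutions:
 v(b) = C1 + 7*b^4/16 - 5*b^2/2 - 32*exp(7*b/4)/21


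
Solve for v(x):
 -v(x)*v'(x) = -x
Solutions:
 v(x) = -sqrt(C1 + x^2)
 v(x) = sqrt(C1 + x^2)


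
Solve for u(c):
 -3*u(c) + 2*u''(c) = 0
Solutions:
 u(c) = C1*exp(-sqrt(6)*c/2) + C2*exp(sqrt(6)*c/2)


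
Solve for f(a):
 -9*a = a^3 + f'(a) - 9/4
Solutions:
 f(a) = C1 - a^4/4 - 9*a^2/2 + 9*a/4


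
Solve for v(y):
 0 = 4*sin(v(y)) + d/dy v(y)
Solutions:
 v(y) = -acos((-C1 - exp(8*y))/(C1 - exp(8*y))) + 2*pi
 v(y) = acos((-C1 - exp(8*y))/(C1 - exp(8*y)))


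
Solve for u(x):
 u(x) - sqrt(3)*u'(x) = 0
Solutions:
 u(x) = C1*exp(sqrt(3)*x/3)


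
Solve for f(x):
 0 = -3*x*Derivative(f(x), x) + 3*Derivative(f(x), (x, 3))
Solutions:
 f(x) = C1 + Integral(C2*airyai(x) + C3*airybi(x), x)


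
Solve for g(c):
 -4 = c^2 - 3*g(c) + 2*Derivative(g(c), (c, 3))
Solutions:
 g(c) = C3*exp(2^(2/3)*3^(1/3)*c/2) + c^2/3 + (C1*sin(2^(2/3)*3^(5/6)*c/4) + C2*cos(2^(2/3)*3^(5/6)*c/4))*exp(-2^(2/3)*3^(1/3)*c/4) + 4/3


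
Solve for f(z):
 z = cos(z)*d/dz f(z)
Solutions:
 f(z) = C1 + Integral(z/cos(z), z)


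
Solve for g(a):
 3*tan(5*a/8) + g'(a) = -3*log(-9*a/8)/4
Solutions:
 g(a) = C1 - 3*a*log(-a)/4 - 3*a*log(3)/2 + 3*a/4 + 9*a*log(2)/4 + 24*log(cos(5*a/8))/5


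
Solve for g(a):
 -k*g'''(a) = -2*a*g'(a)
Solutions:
 g(a) = C1 + Integral(C2*airyai(2^(1/3)*a*(1/k)^(1/3)) + C3*airybi(2^(1/3)*a*(1/k)^(1/3)), a)


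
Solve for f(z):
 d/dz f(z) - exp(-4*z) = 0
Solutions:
 f(z) = C1 - exp(-4*z)/4


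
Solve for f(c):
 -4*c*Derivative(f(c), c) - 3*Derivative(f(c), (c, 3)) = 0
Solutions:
 f(c) = C1 + Integral(C2*airyai(-6^(2/3)*c/3) + C3*airybi(-6^(2/3)*c/3), c)


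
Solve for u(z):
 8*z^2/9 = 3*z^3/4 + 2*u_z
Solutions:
 u(z) = C1 - 3*z^4/32 + 4*z^3/27


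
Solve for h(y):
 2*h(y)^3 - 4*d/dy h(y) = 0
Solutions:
 h(y) = -sqrt(-1/(C1 + y))
 h(y) = sqrt(-1/(C1 + y))


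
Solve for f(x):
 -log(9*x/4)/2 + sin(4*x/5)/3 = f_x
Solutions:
 f(x) = C1 - x*log(x)/2 - x*log(3) + x/2 + x*log(2) - 5*cos(4*x/5)/12


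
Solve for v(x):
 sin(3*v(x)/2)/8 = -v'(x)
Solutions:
 x/8 + log(cos(3*v(x)/2) - 1)/3 - log(cos(3*v(x)/2) + 1)/3 = C1


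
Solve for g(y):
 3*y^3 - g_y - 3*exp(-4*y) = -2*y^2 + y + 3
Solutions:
 g(y) = C1 + 3*y^4/4 + 2*y^3/3 - y^2/2 - 3*y + 3*exp(-4*y)/4


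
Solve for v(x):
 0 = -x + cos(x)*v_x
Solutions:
 v(x) = C1 + Integral(x/cos(x), x)


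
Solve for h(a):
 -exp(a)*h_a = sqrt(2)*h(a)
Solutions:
 h(a) = C1*exp(sqrt(2)*exp(-a))


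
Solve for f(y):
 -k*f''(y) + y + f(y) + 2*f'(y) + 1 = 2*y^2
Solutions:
 f(y) = C1*exp(y*(1 - sqrt(k + 1))/k) + C2*exp(y*(sqrt(k + 1) + 1)/k) + 4*k + 2*y^2 - 9*y + 17


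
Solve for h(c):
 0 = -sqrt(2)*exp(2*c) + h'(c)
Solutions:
 h(c) = C1 + sqrt(2)*exp(2*c)/2


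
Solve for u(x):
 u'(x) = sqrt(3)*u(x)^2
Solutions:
 u(x) = -1/(C1 + sqrt(3)*x)


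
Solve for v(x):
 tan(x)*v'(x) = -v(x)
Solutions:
 v(x) = C1/sin(x)


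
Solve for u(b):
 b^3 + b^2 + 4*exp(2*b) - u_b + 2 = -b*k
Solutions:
 u(b) = C1 + b^4/4 + b^3/3 + b^2*k/2 + 2*b + 2*exp(2*b)


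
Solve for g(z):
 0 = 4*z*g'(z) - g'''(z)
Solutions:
 g(z) = C1 + Integral(C2*airyai(2^(2/3)*z) + C3*airybi(2^(2/3)*z), z)


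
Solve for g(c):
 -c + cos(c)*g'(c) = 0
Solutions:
 g(c) = C1 + Integral(c/cos(c), c)


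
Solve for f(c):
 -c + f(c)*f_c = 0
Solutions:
 f(c) = -sqrt(C1 + c^2)
 f(c) = sqrt(C1 + c^2)


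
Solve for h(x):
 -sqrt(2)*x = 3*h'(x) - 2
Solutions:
 h(x) = C1 - sqrt(2)*x^2/6 + 2*x/3


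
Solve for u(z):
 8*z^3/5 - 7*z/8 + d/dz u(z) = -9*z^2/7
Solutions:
 u(z) = C1 - 2*z^4/5 - 3*z^3/7 + 7*z^2/16


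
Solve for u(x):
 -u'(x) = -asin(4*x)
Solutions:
 u(x) = C1 + x*asin(4*x) + sqrt(1 - 16*x^2)/4


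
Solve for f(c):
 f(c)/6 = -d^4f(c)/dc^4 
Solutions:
 f(c) = (C1*sin(2^(1/4)*3^(3/4)*c/6) + C2*cos(2^(1/4)*3^(3/4)*c/6))*exp(-2^(1/4)*3^(3/4)*c/6) + (C3*sin(2^(1/4)*3^(3/4)*c/6) + C4*cos(2^(1/4)*3^(3/4)*c/6))*exp(2^(1/4)*3^(3/4)*c/6)


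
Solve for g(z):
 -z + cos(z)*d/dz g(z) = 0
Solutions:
 g(z) = C1 + Integral(z/cos(z), z)


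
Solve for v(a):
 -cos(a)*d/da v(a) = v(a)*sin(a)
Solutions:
 v(a) = C1*cos(a)


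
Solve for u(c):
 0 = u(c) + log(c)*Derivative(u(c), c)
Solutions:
 u(c) = C1*exp(-li(c))


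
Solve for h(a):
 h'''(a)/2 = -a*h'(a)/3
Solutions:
 h(a) = C1 + Integral(C2*airyai(-2^(1/3)*3^(2/3)*a/3) + C3*airybi(-2^(1/3)*3^(2/3)*a/3), a)


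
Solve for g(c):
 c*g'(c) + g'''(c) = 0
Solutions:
 g(c) = C1 + Integral(C2*airyai(-c) + C3*airybi(-c), c)


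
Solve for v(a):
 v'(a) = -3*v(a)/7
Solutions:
 v(a) = C1*exp(-3*a/7)


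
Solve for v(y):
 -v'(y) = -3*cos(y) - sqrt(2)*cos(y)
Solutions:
 v(y) = C1 + sqrt(2)*sin(y) + 3*sin(y)


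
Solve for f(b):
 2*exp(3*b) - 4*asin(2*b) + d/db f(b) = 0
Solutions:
 f(b) = C1 + 4*b*asin(2*b) + 2*sqrt(1 - 4*b^2) - 2*exp(3*b)/3


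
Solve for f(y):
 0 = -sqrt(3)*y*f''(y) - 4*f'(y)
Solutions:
 f(y) = C1 + C2*y^(1 - 4*sqrt(3)/3)


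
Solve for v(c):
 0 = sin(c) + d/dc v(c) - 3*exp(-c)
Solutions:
 v(c) = C1 + cos(c) - 3*exp(-c)


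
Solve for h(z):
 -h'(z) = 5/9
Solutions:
 h(z) = C1 - 5*z/9


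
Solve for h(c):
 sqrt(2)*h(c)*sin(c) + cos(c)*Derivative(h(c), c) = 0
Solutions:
 h(c) = C1*cos(c)^(sqrt(2))


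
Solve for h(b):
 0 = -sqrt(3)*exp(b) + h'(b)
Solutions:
 h(b) = C1 + sqrt(3)*exp(b)


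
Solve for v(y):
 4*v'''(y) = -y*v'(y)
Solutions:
 v(y) = C1 + Integral(C2*airyai(-2^(1/3)*y/2) + C3*airybi(-2^(1/3)*y/2), y)


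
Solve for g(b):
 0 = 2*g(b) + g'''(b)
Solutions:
 g(b) = C3*exp(-2^(1/3)*b) + (C1*sin(2^(1/3)*sqrt(3)*b/2) + C2*cos(2^(1/3)*sqrt(3)*b/2))*exp(2^(1/3)*b/2)


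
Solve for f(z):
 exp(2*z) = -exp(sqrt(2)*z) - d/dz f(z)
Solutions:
 f(z) = C1 - exp(2*z)/2 - sqrt(2)*exp(sqrt(2)*z)/2


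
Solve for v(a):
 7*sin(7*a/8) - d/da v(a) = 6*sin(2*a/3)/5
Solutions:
 v(a) = C1 + 9*cos(2*a/3)/5 - 8*cos(7*a/8)


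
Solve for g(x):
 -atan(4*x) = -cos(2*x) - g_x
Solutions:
 g(x) = C1 + x*atan(4*x) - log(16*x^2 + 1)/8 - sin(2*x)/2


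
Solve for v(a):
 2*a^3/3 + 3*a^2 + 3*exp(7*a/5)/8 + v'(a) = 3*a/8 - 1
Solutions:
 v(a) = C1 - a^4/6 - a^3 + 3*a^2/16 - a - 15*exp(7*a/5)/56


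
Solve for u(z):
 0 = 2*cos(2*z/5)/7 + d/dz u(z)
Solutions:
 u(z) = C1 - 5*sin(2*z/5)/7


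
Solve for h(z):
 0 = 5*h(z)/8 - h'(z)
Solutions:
 h(z) = C1*exp(5*z/8)


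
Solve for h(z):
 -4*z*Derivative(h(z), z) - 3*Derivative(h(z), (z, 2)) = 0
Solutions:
 h(z) = C1 + C2*erf(sqrt(6)*z/3)


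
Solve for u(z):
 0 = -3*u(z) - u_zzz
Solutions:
 u(z) = C3*exp(-3^(1/3)*z) + (C1*sin(3^(5/6)*z/2) + C2*cos(3^(5/6)*z/2))*exp(3^(1/3)*z/2)


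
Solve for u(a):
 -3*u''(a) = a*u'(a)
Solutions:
 u(a) = C1 + C2*erf(sqrt(6)*a/6)


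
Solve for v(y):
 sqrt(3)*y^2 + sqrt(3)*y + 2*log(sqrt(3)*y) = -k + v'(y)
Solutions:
 v(y) = C1 + k*y + sqrt(3)*y^3/3 + sqrt(3)*y^2/2 + 2*y*log(y) - 2*y + y*log(3)


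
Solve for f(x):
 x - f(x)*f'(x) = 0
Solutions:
 f(x) = -sqrt(C1 + x^2)
 f(x) = sqrt(C1 + x^2)


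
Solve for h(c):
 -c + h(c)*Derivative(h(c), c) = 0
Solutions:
 h(c) = -sqrt(C1 + c^2)
 h(c) = sqrt(C1 + c^2)


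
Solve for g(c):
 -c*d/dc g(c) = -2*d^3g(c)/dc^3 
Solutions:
 g(c) = C1 + Integral(C2*airyai(2^(2/3)*c/2) + C3*airybi(2^(2/3)*c/2), c)


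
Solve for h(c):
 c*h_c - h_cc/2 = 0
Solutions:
 h(c) = C1 + C2*erfi(c)


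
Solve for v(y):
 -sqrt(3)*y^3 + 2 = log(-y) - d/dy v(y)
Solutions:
 v(y) = C1 + sqrt(3)*y^4/4 + y*log(-y) - 3*y


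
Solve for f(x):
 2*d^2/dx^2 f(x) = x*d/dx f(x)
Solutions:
 f(x) = C1 + C2*erfi(x/2)


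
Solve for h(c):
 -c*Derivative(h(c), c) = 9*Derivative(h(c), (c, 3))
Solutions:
 h(c) = C1 + Integral(C2*airyai(-3^(1/3)*c/3) + C3*airybi(-3^(1/3)*c/3), c)


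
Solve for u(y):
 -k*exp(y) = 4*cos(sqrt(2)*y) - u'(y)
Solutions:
 u(y) = C1 + k*exp(y) + 2*sqrt(2)*sin(sqrt(2)*y)


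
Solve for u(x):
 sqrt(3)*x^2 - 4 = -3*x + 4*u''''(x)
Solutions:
 u(x) = C1 + C2*x + C3*x^2 + C4*x^3 + sqrt(3)*x^6/1440 + x^5/160 - x^4/24


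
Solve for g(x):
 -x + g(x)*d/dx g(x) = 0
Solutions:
 g(x) = -sqrt(C1 + x^2)
 g(x) = sqrt(C1 + x^2)


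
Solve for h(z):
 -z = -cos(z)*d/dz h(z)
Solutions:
 h(z) = C1 + Integral(z/cos(z), z)


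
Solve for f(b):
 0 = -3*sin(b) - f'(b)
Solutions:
 f(b) = C1 + 3*cos(b)


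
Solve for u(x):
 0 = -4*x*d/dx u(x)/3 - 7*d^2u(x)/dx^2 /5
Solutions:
 u(x) = C1 + C2*erf(sqrt(210)*x/21)


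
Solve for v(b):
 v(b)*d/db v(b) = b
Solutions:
 v(b) = -sqrt(C1 + b^2)
 v(b) = sqrt(C1 + b^2)


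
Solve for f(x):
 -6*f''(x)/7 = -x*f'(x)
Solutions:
 f(x) = C1 + C2*erfi(sqrt(21)*x/6)


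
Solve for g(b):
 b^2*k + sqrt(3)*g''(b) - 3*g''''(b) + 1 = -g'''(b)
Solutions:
 g(b) = C1 + C2*b + C3*exp(b*(1 - sqrt(1 + 12*sqrt(3)))/6) + C4*exp(b*(1 + sqrt(1 + 12*sqrt(3)))/6) - sqrt(3)*b^4*k/36 + b^3*k/9 + b^2*(-k - sqrt(3)*k/9 - sqrt(3)/6)


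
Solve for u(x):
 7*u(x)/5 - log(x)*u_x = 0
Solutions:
 u(x) = C1*exp(7*li(x)/5)


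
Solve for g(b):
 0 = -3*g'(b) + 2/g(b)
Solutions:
 g(b) = -sqrt(C1 + 12*b)/3
 g(b) = sqrt(C1 + 12*b)/3


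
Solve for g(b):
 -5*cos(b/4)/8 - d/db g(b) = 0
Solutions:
 g(b) = C1 - 5*sin(b/4)/2


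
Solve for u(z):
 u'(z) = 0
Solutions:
 u(z) = C1


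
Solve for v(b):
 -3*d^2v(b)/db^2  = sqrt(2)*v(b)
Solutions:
 v(b) = C1*sin(2^(1/4)*sqrt(3)*b/3) + C2*cos(2^(1/4)*sqrt(3)*b/3)


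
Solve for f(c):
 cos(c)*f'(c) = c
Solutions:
 f(c) = C1 + Integral(c/cos(c), c)


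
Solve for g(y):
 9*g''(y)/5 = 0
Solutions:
 g(y) = C1 + C2*y


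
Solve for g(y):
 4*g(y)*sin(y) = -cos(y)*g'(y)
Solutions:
 g(y) = C1*cos(y)^4


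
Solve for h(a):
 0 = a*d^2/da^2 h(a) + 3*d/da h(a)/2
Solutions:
 h(a) = C1 + C2/sqrt(a)


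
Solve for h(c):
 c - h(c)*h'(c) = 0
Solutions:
 h(c) = -sqrt(C1 + c^2)
 h(c) = sqrt(C1 + c^2)


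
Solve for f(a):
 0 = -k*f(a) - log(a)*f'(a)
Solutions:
 f(a) = C1*exp(-k*li(a))


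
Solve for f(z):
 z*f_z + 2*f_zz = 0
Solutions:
 f(z) = C1 + C2*erf(z/2)


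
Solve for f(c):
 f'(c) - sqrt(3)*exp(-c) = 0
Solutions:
 f(c) = C1 - sqrt(3)*exp(-c)


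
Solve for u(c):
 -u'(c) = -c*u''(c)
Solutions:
 u(c) = C1 + C2*c^2


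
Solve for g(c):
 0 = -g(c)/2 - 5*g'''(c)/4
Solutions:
 g(c) = C3*exp(-2^(1/3)*5^(2/3)*c/5) + (C1*sin(2^(1/3)*sqrt(3)*5^(2/3)*c/10) + C2*cos(2^(1/3)*sqrt(3)*5^(2/3)*c/10))*exp(2^(1/3)*5^(2/3)*c/10)


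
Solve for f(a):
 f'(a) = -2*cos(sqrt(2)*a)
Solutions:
 f(a) = C1 - sqrt(2)*sin(sqrt(2)*a)


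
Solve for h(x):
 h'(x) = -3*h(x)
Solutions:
 h(x) = C1*exp(-3*x)


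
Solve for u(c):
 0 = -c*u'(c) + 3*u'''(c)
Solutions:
 u(c) = C1 + Integral(C2*airyai(3^(2/3)*c/3) + C3*airybi(3^(2/3)*c/3), c)


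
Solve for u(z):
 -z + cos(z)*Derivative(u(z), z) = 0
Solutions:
 u(z) = C1 + Integral(z/cos(z), z)


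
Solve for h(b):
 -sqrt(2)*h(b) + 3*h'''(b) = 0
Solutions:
 h(b) = C3*exp(2^(1/6)*3^(2/3)*b/3) + (C1*sin(6^(1/6)*b/2) + C2*cos(6^(1/6)*b/2))*exp(-2^(1/6)*3^(2/3)*b/6)


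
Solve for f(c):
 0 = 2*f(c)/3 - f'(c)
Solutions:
 f(c) = C1*exp(2*c/3)


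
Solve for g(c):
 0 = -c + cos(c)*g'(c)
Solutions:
 g(c) = C1 + Integral(c/cos(c), c)


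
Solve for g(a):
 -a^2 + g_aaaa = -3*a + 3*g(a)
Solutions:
 g(a) = C1*exp(-3^(1/4)*a) + C2*exp(3^(1/4)*a) + C3*sin(3^(1/4)*a) + C4*cos(3^(1/4)*a) - a^2/3 + a


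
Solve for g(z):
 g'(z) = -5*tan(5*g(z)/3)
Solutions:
 g(z) = -3*asin(C1*exp(-25*z/3))/5 + 3*pi/5
 g(z) = 3*asin(C1*exp(-25*z/3))/5


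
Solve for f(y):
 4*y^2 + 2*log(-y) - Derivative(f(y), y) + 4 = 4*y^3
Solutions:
 f(y) = C1 - y^4 + 4*y^3/3 + 2*y*log(-y) + 2*y


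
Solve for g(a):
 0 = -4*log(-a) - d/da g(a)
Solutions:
 g(a) = C1 - 4*a*log(-a) + 4*a


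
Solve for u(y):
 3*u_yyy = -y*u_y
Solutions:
 u(y) = C1 + Integral(C2*airyai(-3^(2/3)*y/3) + C3*airybi(-3^(2/3)*y/3), y)


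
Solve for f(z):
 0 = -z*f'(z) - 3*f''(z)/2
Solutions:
 f(z) = C1 + C2*erf(sqrt(3)*z/3)


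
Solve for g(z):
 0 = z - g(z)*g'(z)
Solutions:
 g(z) = -sqrt(C1 + z^2)
 g(z) = sqrt(C1 + z^2)


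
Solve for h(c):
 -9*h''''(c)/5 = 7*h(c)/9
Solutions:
 h(c) = (C1*sin(sqrt(2)*35^(1/4)*c/6) + C2*cos(sqrt(2)*35^(1/4)*c/6))*exp(-sqrt(2)*35^(1/4)*c/6) + (C3*sin(sqrt(2)*35^(1/4)*c/6) + C4*cos(sqrt(2)*35^(1/4)*c/6))*exp(sqrt(2)*35^(1/4)*c/6)


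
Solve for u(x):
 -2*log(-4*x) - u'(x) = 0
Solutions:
 u(x) = C1 - 2*x*log(-x) + 2*x*(1 - 2*log(2))


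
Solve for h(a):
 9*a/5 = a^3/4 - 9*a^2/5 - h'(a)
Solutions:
 h(a) = C1 + a^4/16 - 3*a^3/5 - 9*a^2/10


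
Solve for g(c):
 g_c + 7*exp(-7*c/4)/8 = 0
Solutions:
 g(c) = C1 + exp(-7*c/4)/2


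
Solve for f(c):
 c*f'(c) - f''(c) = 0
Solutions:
 f(c) = C1 + C2*erfi(sqrt(2)*c/2)


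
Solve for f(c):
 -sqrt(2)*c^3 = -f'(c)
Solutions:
 f(c) = C1 + sqrt(2)*c^4/4


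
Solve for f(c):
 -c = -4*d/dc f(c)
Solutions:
 f(c) = C1 + c^2/8


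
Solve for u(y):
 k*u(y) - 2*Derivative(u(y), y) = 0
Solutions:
 u(y) = C1*exp(k*y/2)


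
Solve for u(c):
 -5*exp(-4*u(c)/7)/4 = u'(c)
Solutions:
 u(c) = 7*log(-I*(C1 - 5*c/7)^(1/4))
 u(c) = 7*log(I*(C1 - 5*c/7)^(1/4))
 u(c) = 7*log(-(C1 - 5*c/7)^(1/4))
 u(c) = 7*log(C1 - 5*c/7)/4


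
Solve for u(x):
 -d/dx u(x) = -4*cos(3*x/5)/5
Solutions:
 u(x) = C1 + 4*sin(3*x/5)/3


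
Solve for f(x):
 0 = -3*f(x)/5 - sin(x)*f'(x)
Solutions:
 f(x) = C1*(cos(x) + 1)^(3/10)/(cos(x) - 1)^(3/10)


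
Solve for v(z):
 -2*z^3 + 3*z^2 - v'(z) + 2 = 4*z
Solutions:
 v(z) = C1 - z^4/2 + z^3 - 2*z^2 + 2*z


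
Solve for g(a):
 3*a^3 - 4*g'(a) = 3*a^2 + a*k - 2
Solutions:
 g(a) = C1 + 3*a^4/16 - a^3/4 - a^2*k/8 + a/2


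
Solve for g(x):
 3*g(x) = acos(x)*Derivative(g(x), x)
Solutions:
 g(x) = C1*exp(3*Integral(1/acos(x), x))


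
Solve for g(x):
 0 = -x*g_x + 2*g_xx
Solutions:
 g(x) = C1 + C2*erfi(x/2)


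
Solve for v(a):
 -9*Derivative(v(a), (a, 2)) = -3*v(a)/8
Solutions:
 v(a) = C1*exp(-sqrt(6)*a/12) + C2*exp(sqrt(6)*a/12)


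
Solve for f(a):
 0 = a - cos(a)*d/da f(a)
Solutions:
 f(a) = C1 + Integral(a/cos(a), a)


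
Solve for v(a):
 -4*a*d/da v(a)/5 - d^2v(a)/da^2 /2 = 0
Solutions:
 v(a) = C1 + C2*erf(2*sqrt(5)*a/5)


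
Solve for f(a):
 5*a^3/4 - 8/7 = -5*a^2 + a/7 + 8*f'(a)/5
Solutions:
 f(a) = C1 + 25*a^4/128 + 25*a^3/24 - 5*a^2/112 - 5*a/7


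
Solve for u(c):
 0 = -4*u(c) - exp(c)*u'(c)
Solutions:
 u(c) = C1*exp(4*exp(-c))


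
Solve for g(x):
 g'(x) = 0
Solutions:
 g(x) = C1


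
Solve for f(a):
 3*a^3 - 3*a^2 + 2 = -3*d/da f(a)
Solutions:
 f(a) = C1 - a^4/4 + a^3/3 - 2*a/3


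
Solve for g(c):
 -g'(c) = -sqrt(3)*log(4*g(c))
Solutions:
 -sqrt(3)*Integral(1/(log(_y) + 2*log(2)), (_y, g(c)))/3 = C1 - c


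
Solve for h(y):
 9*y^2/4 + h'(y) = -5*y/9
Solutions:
 h(y) = C1 - 3*y^3/4 - 5*y^2/18


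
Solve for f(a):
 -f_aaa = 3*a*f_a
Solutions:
 f(a) = C1 + Integral(C2*airyai(-3^(1/3)*a) + C3*airybi(-3^(1/3)*a), a)


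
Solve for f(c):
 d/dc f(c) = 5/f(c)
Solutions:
 f(c) = -sqrt(C1 + 10*c)
 f(c) = sqrt(C1 + 10*c)


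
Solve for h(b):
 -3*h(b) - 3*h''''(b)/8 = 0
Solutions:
 h(b) = (C1*sin(2^(1/4)*b) + C2*cos(2^(1/4)*b))*exp(-2^(1/4)*b) + (C3*sin(2^(1/4)*b) + C4*cos(2^(1/4)*b))*exp(2^(1/4)*b)


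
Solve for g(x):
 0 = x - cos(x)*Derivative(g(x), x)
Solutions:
 g(x) = C1 + Integral(x/cos(x), x)


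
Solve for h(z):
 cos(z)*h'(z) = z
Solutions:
 h(z) = C1 + Integral(z/cos(z), z)


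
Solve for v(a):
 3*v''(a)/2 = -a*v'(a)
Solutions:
 v(a) = C1 + C2*erf(sqrt(3)*a/3)


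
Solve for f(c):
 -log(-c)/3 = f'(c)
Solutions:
 f(c) = C1 - c*log(-c)/3 + c/3


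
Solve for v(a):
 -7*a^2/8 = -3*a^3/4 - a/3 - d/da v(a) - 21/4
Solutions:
 v(a) = C1 - 3*a^4/16 + 7*a^3/24 - a^2/6 - 21*a/4


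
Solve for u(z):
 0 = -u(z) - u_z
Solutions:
 u(z) = C1*exp(-z)


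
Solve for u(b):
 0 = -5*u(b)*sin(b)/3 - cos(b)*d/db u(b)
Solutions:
 u(b) = C1*cos(b)^(5/3)


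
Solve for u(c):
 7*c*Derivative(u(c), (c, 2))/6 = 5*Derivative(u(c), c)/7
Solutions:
 u(c) = C1 + C2*c^(79/49)


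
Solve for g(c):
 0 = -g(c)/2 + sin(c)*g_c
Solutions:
 g(c) = C1*(cos(c) - 1)^(1/4)/(cos(c) + 1)^(1/4)


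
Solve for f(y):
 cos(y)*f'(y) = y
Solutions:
 f(y) = C1 + Integral(y/cos(y), y)


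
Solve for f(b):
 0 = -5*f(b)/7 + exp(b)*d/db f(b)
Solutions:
 f(b) = C1*exp(-5*exp(-b)/7)


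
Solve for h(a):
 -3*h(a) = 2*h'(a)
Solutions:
 h(a) = C1*exp(-3*a/2)


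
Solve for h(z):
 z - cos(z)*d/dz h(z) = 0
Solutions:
 h(z) = C1 + Integral(z/cos(z), z)


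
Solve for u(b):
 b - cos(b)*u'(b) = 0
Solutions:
 u(b) = C1 + Integral(b/cos(b), b)


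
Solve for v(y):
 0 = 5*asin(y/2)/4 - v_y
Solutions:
 v(y) = C1 + 5*y*asin(y/2)/4 + 5*sqrt(4 - y^2)/4


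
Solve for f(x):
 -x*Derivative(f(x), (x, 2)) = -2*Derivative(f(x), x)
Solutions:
 f(x) = C1 + C2*x^3


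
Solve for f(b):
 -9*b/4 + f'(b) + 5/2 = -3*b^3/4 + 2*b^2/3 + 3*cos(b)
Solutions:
 f(b) = C1 - 3*b^4/16 + 2*b^3/9 + 9*b^2/8 - 5*b/2 + 3*sin(b)


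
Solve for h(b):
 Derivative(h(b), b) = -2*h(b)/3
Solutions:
 h(b) = C1*exp(-2*b/3)


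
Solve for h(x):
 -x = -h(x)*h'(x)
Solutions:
 h(x) = -sqrt(C1 + x^2)
 h(x) = sqrt(C1 + x^2)


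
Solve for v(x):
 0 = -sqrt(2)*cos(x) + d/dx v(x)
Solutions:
 v(x) = C1 + sqrt(2)*sin(x)


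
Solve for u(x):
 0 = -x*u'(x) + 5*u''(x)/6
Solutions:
 u(x) = C1 + C2*erfi(sqrt(15)*x/5)


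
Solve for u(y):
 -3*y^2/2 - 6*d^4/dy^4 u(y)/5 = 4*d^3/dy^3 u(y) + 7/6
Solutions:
 u(y) = C1 + C2*y + C3*y^2 + C4*exp(-10*y/3) - y^5/160 + 3*y^4/320 - 431*y^3/7200


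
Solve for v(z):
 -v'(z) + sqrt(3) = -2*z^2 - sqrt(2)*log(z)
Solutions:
 v(z) = C1 + 2*z^3/3 + sqrt(2)*z*log(z) - sqrt(2)*z + sqrt(3)*z


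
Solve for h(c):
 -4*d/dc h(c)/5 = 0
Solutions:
 h(c) = C1


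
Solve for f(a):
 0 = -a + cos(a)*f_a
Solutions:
 f(a) = C1 + Integral(a/cos(a), a)


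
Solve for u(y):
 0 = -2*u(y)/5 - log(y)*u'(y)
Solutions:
 u(y) = C1*exp(-2*li(y)/5)


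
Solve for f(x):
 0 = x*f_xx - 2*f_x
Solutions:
 f(x) = C1 + C2*x^3


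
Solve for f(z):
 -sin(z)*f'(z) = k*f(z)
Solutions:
 f(z) = C1*exp(k*(-log(cos(z) - 1) + log(cos(z) + 1))/2)


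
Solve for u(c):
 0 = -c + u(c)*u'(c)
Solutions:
 u(c) = -sqrt(C1 + c^2)
 u(c) = sqrt(C1 + c^2)


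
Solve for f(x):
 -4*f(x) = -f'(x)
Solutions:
 f(x) = C1*exp(4*x)


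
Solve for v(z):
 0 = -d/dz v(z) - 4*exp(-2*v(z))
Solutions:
 v(z) = log(-sqrt(C1 - 8*z))
 v(z) = log(C1 - 8*z)/2


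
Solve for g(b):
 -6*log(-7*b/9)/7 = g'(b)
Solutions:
 g(b) = C1 - 6*b*log(-b)/7 + 6*b*(-log(7) + 1 + 2*log(3))/7


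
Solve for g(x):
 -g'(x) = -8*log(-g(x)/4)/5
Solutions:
 -5*Integral(1/(log(-_y) - 2*log(2)), (_y, g(x)))/8 = C1 - x


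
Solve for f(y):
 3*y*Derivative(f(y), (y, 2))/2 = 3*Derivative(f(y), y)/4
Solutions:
 f(y) = C1 + C2*y^(3/2)


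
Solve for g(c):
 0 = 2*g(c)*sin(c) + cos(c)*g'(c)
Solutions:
 g(c) = C1*cos(c)^2


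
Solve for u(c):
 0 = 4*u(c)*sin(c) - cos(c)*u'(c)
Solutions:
 u(c) = C1/cos(c)^4


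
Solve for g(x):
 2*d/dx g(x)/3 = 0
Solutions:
 g(x) = C1


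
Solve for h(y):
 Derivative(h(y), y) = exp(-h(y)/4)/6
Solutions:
 h(y) = 4*log(C1 + y/24)


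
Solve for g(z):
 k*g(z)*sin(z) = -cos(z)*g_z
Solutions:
 g(z) = C1*exp(k*log(cos(z)))


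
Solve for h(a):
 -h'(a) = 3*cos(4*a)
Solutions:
 h(a) = C1 - 3*sin(4*a)/4


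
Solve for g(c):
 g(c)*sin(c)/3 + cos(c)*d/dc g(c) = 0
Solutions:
 g(c) = C1*cos(c)^(1/3)


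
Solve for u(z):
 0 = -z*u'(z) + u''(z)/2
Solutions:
 u(z) = C1 + C2*erfi(z)


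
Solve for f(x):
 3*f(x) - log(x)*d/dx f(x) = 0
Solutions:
 f(x) = C1*exp(3*li(x))


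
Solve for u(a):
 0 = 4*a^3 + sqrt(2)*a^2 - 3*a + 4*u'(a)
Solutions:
 u(a) = C1 - a^4/4 - sqrt(2)*a^3/12 + 3*a^2/8


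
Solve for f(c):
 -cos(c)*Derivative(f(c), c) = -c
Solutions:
 f(c) = C1 + Integral(c/cos(c), c)


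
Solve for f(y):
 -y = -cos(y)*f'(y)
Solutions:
 f(y) = C1 + Integral(y/cos(y), y)


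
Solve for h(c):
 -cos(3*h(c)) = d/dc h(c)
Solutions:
 h(c) = -asin((C1 + exp(6*c))/(C1 - exp(6*c)))/3 + pi/3
 h(c) = asin((C1 + exp(6*c))/(C1 - exp(6*c)))/3


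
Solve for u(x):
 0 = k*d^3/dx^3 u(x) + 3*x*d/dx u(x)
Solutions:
 u(x) = C1 + Integral(C2*airyai(3^(1/3)*x*(-1/k)^(1/3)) + C3*airybi(3^(1/3)*x*(-1/k)^(1/3)), x)


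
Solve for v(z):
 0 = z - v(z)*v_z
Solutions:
 v(z) = -sqrt(C1 + z^2)
 v(z) = sqrt(C1 + z^2)


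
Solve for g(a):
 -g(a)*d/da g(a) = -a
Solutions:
 g(a) = -sqrt(C1 + a^2)
 g(a) = sqrt(C1 + a^2)


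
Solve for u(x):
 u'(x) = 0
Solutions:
 u(x) = C1


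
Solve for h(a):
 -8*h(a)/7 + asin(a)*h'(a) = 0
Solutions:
 h(a) = C1*exp(8*Integral(1/asin(a), a)/7)


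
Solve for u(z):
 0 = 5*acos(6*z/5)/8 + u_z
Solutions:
 u(z) = C1 - 5*z*acos(6*z/5)/8 + 5*sqrt(25 - 36*z^2)/48


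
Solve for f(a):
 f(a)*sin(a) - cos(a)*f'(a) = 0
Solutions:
 f(a) = C1/cos(a)


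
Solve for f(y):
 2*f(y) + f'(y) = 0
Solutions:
 f(y) = C1*exp(-2*y)


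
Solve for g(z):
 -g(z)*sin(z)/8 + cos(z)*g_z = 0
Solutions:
 g(z) = C1/cos(z)^(1/8)


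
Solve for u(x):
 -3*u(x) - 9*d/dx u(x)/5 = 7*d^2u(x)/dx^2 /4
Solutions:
 u(x) = (C1*sin(4*sqrt(111)*x/35) + C2*cos(4*sqrt(111)*x/35))*exp(-18*x/35)


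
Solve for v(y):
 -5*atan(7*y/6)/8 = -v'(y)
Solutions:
 v(y) = C1 + 5*y*atan(7*y/6)/8 - 15*log(49*y^2 + 36)/56


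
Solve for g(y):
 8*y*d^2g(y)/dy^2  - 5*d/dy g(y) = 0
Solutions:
 g(y) = C1 + C2*y^(13/8)


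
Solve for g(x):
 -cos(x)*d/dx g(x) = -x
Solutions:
 g(x) = C1 + Integral(x/cos(x), x)


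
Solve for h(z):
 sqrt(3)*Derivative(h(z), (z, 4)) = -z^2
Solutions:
 h(z) = C1 + C2*z + C3*z^2 + C4*z^3 - sqrt(3)*z^6/1080


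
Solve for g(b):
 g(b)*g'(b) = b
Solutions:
 g(b) = -sqrt(C1 + b^2)
 g(b) = sqrt(C1 + b^2)


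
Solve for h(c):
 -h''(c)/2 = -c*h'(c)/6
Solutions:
 h(c) = C1 + C2*erfi(sqrt(6)*c/6)


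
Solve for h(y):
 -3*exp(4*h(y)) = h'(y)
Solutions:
 h(y) = log(-I*(1/(C1 + 12*y))^(1/4))
 h(y) = log(I*(1/(C1 + 12*y))^(1/4))
 h(y) = log(-(1/(C1 + 12*y))^(1/4))
 h(y) = log(1/(C1 + 12*y))/4


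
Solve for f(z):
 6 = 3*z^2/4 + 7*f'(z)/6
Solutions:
 f(z) = C1 - 3*z^3/14 + 36*z/7


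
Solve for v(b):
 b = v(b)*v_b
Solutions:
 v(b) = -sqrt(C1 + b^2)
 v(b) = sqrt(C1 + b^2)


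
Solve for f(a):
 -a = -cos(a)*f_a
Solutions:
 f(a) = C1 + Integral(a/cos(a), a)


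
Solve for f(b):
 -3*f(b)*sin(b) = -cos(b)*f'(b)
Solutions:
 f(b) = C1/cos(b)^3


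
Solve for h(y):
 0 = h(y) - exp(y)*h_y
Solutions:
 h(y) = C1*exp(-exp(-y))


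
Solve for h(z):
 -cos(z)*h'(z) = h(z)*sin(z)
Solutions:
 h(z) = C1*cos(z)


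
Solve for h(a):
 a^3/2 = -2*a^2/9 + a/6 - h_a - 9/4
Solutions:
 h(a) = C1 - a^4/8 - 2*a^3/27 + a^2/12 - 9*a/4


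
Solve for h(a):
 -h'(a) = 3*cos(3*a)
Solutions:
 h(a) = C1 - sin(3*a)


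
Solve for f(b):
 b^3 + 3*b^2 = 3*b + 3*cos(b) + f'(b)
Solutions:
 f(b) = C1 + b^4/4 + b^3 - 3*b^2/2 - 3*sin(b)


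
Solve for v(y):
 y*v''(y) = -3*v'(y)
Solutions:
 v(y) = C1 + C2/y^2


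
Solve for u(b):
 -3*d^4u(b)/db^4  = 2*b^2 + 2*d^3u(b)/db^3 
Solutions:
 u(b) = C1 + C2*b + C3*b^2 + C4*exp(-2*b/3) - b^5/60 + b^4/8 - 3*b^3/4


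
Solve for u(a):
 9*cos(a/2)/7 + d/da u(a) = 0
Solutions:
 u(a) = C1 - 18*sin(a/2)/7
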